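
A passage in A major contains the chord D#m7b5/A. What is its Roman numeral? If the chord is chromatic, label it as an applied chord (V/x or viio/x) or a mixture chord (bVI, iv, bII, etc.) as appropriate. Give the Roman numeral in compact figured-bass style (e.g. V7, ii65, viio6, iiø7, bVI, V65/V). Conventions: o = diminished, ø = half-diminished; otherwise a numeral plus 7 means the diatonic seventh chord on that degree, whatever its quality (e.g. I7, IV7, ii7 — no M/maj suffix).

The pitches D#-F#-A-C# form a half-diminished seventh chord rooted on D#.
D# sits a half step below E (V in A major); a diminished chord there is the applied leading-tone chord of V.
With A in the bass the chord is in second inversion, so the figured bass is 43.

viiø43/V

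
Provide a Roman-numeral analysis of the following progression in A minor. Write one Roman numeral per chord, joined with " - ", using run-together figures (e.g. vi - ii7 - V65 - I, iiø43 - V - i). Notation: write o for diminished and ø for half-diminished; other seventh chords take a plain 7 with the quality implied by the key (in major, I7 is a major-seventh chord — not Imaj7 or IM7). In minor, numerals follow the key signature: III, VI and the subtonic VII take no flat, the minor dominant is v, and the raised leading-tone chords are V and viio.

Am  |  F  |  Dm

Am: minor triad on A = scale degree 1 → i.
F has root F, degree 6 in A minor, so VI.
Dm: root D is the subdominant; minor triad there is iv.

i - VI - iv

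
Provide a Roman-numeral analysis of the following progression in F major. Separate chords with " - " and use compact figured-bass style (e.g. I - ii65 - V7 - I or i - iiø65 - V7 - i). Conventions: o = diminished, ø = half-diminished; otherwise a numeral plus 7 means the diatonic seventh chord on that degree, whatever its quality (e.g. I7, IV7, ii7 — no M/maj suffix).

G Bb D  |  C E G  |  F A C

G-Bb-D has root G, degree 2 in F major, so ii.
C-E-G: major triad on C = scale degree 5 → V.
F-A-C has root F, degree 1 in F major, so I.

ii - V - I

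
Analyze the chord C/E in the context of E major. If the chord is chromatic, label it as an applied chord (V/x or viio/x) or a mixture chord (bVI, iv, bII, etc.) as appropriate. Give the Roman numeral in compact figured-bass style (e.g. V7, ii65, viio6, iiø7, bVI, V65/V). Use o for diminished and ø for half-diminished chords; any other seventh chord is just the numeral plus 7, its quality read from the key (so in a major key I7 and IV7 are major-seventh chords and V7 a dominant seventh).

bVI6

The pitches C-E-G form a major triad rooted on C.
C is the lowered sixth degree of E major (diatonic 6 would be C#). This is a major triad on the lowered sixth degree, borrowed from the parallel minor.
With E in the bass the chord is in first inversion, so the figured bass is 6.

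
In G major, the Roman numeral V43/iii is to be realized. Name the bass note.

C#

The applied chord V43/iii is rooted on F#: F#-A#-C#-E.
The figure 43 means second inversion — the fifth is in the bass.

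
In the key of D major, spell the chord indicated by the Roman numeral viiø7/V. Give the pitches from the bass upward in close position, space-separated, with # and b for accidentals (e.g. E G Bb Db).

G# B D F#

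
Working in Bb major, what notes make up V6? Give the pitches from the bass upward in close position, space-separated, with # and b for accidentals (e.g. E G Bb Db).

In Bb major, the fifth degree is F, and the diatonic chord built there is a major triad.
Stacking thirds from F gives F-A-C.
With the 6 figure the chord is in first inversion; from the bass A upward in close position it reads A-C-F.

A C F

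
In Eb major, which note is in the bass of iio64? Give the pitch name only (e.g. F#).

iio in Eb major has root F; the chord is F-Ab-Cb.
The figure 64 means second inversion — the fifth is in the bass.

Cb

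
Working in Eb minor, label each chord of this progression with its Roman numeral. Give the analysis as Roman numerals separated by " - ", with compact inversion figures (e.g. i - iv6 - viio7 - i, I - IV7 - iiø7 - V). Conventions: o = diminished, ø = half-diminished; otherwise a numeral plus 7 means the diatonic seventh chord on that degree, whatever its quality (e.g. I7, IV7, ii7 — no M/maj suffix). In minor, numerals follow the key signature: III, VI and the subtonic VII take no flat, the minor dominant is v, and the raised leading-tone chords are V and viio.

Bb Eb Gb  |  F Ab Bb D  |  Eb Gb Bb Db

i64 - V43 - i7

Bb-Eb-Gb: minor triad on Eb = scale degree 1 → i64.
F-Ab-Bb-D: dominant seventh chord on Bb = scale degree 5 → V43.
Eb-Gb-Bb-Db: root Eb is the tonic; minor seventh chord there is i7.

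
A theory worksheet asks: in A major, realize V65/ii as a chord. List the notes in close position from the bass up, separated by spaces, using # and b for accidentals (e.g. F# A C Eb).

A# C# E F#

The slash means an applied dominant: we want the dominant of ii. In A major, ii is B minor, and its dominant is built on F#.
Building a dominant seventh chord on F# gives F#-A#-C#-E.
The figured bass 65 indicates first inversion, placing the third (A#) in the bass: A#-C#-E-F#.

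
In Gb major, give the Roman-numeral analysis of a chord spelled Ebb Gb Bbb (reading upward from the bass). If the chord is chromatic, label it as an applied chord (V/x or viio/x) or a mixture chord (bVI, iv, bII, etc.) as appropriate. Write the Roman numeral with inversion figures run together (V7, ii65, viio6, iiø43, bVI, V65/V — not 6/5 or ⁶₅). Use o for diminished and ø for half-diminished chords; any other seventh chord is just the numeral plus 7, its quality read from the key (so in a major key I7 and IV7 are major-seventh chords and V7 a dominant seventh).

bVI

Stacked in thirds the chord is Ebb-Gb-Bbb: a major triad on Ebb.
Ebb is the lowered sixth degree of Gb major (diatonic 6 would be Eb). This is a major triad on the lowered sixth degree, borrowed from the parallel minor.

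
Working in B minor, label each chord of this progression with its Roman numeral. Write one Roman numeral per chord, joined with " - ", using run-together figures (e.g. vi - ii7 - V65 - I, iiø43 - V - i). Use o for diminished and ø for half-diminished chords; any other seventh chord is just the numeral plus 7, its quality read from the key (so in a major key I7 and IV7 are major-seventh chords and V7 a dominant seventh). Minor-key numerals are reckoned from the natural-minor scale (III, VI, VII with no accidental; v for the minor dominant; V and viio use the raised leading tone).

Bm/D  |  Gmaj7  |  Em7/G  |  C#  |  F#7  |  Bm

i6 - VI7 - iv65 - V/V - V7 - i

Bm/D has root B, degree 1 in B minor, so i6.
Gmaj7: root G is the submediant; major seventh chord there is VI7.
Em7/G: root E is the subdominant; minor seventh chord there is iv65.
C#: a major triad on C#, the applied dominant of V → V/V.
F#7: root F# is the dominant; dominant seventh chord there is V7.
Bm has root B, degree 1 in B minor, so i.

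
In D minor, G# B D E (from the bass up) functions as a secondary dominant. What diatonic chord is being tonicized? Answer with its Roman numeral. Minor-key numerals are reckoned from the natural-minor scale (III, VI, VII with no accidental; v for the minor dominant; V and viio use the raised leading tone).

V

The chord is a dominant seventh chord on E.
A dominant resolves down a perfect fifth: E → A. In D minor, A is scale degree 5, i.e. V.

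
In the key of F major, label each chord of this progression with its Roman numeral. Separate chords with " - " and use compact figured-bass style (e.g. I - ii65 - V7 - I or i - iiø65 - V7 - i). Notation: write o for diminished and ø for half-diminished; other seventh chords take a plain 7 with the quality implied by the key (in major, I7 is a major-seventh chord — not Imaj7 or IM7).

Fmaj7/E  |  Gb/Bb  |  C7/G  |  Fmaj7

I42 - bII6 - V43 - I7

Fmaj7/E has root F, degree 1 in F major, so I42.
Gb/Bb: major triad on Gb — chromatic; Gb is the lowered second degree, so this is the Neapolitan sixth, bII6 (third, Bb, in the bass — hence the 6).
C7/G: root C is the dominant; dominant seventh chord there is V43.
Fmaj7 has root F, degree 1 in F major, so I7.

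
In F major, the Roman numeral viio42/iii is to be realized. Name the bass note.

The applied chord viio42/iii is rooted on G#: G#-B-D-F.
The figure 42 means third inversion — the seventh is in the bass.

F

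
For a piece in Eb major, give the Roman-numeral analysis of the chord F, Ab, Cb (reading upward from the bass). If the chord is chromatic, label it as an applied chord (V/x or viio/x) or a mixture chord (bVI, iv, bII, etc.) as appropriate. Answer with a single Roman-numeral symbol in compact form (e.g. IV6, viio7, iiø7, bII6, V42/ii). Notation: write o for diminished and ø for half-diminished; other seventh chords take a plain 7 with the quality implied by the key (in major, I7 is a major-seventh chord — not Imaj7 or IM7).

The pitches F-Ab-Cb form a diminished triad rooted on F.
F is the second degree of Eb major. This is the diminished supertonic triad, borrowed from the parallel minor.

iio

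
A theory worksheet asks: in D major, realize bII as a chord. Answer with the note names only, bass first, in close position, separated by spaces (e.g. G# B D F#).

Eb G Bb

bII is the Neapolitan chord — a major triad on the lowered second degree. In D major that root is Eb.
So the chord is Eb-G-Bb, a major triad.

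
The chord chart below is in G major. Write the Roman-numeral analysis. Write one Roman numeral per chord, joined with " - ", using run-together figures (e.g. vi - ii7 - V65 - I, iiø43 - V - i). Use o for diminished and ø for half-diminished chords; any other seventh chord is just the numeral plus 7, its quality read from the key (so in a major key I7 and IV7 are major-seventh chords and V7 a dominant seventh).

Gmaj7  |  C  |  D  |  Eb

I7 - IV - V - bVI

Gmaj7 has root G, degree 1 in G major, so I7.
C: root C is the subdominant; major triad there is IV.
D has root D, degree 5 in G major, so V.
Eb is non-diatonic — bVI, a mixture chord from G minor.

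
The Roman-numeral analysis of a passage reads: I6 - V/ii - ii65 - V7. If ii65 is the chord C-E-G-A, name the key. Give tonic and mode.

G major

The anchor chord is a minor seventh chord on A, labeled ii65.
Counting down one scale step from A places the tonic on G; a minor seventh chord on degree 2 is diatonic only in major.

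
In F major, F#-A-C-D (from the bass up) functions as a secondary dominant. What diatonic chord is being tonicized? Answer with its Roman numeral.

ii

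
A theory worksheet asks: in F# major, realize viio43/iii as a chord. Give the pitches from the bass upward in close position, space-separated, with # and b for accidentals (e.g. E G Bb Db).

The slash marks an applied leading-tone chord: viio of iii. In F# major, iii is A#, so the leading tone to it is G##, a half step below.
Building a fully diminished seventh chord on G## gives G##-B#-D#-F#.
The figured bass 43 indicates second inversion, placing the fifth (D#) in the bass: D#-F#-G##-B#.

D# F# G## B#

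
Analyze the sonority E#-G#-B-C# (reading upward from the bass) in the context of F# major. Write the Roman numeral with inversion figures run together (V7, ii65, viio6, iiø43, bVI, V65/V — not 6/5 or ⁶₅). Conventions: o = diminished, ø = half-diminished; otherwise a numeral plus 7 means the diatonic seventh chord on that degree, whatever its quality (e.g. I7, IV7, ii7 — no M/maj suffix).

V65

Stacked in thirds the chord is C#-E#-G#-B: a dominant seventh chord on C#.
In F# major, C# is the dominant; the diatonic dominant seventh chord there is V7.
With E# in the bass the chord is in first inversion, so the figured bass is 65.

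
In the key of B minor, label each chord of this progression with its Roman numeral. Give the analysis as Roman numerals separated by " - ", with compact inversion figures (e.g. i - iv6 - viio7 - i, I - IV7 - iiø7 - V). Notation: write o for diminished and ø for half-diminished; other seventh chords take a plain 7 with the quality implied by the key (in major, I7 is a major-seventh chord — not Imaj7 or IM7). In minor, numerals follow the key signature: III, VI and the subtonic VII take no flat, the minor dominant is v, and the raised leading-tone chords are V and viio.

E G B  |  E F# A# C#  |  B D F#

iv - V42 - i

E-G-B has root E, degree 4 in B minor, so iv.
E-F#-A#-C# has root F#, degree 5 in B minor, so V42.
B-D-F#: root B is the tonic; minor triad there is i.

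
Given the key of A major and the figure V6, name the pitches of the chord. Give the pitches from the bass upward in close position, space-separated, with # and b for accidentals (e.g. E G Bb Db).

G# B E

The numeral's case and figure indicate a major triad. In A major its root, the dominant, is E.
That chord is spelled E-G#-B.
The figured bass 6 indicates first inversion, placing the third (G#) in the bass: G#-B-E.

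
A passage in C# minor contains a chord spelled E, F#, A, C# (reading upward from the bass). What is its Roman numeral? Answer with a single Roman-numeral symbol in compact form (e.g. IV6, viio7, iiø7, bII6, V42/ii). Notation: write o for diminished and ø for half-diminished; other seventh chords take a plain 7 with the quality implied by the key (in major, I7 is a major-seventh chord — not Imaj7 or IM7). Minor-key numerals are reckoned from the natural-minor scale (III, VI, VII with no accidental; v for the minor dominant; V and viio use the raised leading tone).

iv42

Stacked in thirds the chord is F#-A-C#-E: a minor seventh chord on F#.
F# is scale degree 4 in C# minor, and a minor seventh chord on that degree is written iv7.
With E in the bass the chord is in third inversion, so the figured bass is 42.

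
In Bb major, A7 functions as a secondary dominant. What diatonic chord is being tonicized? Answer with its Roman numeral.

iii

The chord is a dominant seventh chord on A.
A dominant resolves down a perfect fifth: A → D. In Bb major, D is scale degree 3, i.e. iii.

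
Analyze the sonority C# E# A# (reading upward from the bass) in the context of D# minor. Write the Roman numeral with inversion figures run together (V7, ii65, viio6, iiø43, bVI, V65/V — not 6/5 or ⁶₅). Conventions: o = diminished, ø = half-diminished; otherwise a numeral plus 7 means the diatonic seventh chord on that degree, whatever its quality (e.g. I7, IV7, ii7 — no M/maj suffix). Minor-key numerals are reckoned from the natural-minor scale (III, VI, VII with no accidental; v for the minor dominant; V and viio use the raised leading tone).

The pitches A#-C#-E# form a minor triad rooted on A#.
In D# minor, A# is the dominant; the diatonic minor triad there is v.
With C# in the bass the chord is in first inversion, so the figured bass is 6.

v6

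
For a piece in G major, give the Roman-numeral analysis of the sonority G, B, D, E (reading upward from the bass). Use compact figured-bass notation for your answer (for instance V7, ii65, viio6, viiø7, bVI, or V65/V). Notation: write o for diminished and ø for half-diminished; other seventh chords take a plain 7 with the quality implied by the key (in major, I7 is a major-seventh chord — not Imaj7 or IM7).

The pitches E-G-B-D form a minor seventh chord rooted on E.
E is scale degree 6 in G major, and a minor seventh chord on that degree is written vi7.
With G in the bass the chord is in first inversion, so the figured bass is 65.

vi65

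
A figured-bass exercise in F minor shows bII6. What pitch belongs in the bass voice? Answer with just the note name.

Bb

bII in F minor has root Gb; the chord is Gb-Bb-Db.
The figure 6 means first inversion — the third is in the bass.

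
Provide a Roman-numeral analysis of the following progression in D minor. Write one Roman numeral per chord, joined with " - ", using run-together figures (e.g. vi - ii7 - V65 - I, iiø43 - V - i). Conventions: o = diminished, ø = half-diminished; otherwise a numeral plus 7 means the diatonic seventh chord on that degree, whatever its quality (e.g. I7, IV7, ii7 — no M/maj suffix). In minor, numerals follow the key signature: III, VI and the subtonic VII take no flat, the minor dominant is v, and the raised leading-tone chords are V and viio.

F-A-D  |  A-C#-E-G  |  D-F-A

i6 - V7 - i

F-A-D: minor triad on D = scale degree 1 → i6.
A-C#-E-G: root A is the dominant; dominant seventh chord there is V7.
D-F-A has root D, degree 1 in D minor, so i.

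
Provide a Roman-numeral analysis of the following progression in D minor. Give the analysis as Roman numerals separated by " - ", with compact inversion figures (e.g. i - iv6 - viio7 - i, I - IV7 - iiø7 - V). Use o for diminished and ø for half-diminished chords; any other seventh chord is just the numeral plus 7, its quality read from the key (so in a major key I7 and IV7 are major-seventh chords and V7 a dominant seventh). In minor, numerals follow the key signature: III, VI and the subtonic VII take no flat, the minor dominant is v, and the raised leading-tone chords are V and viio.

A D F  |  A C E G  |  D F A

i64 - v7 - i

A-D-F has root D, degree 1 in D minor, so i64.
A-C-E-G: minor seventh chord on A = scale degree 5 → v7.
D-F-A has root D, degree 1 in D minor, so i.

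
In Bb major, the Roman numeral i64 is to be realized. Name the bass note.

i in Bb major has root Bb; the chord is Bb-Db-F.
The figure 64 means second inversion — the fifth is in the bass.

F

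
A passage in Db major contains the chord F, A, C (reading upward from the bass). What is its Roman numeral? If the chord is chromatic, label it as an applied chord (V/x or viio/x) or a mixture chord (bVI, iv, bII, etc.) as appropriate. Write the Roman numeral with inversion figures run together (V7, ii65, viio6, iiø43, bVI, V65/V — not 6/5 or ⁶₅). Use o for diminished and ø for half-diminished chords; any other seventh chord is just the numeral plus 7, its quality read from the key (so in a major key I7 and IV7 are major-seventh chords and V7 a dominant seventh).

V/vi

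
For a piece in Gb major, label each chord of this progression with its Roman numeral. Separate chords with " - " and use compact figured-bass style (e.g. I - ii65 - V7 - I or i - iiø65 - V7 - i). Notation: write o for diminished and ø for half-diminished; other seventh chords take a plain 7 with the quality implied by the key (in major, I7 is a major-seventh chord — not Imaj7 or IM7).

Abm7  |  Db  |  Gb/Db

Abm7 has root Ab, degree 2 in Gb major, so ii7.
Db: major triad on Db = scale degree 5 → V.
Gb/Db has root Gb, degree 1 in Gb major, so I64.

ii7 - V - I64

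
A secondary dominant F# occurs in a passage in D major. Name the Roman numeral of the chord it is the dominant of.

The chord is a major triad on F#.
A dominant resolves down a perfect fifth: F# → B. In D major, B is scale degree 6, i.e. vi.

vi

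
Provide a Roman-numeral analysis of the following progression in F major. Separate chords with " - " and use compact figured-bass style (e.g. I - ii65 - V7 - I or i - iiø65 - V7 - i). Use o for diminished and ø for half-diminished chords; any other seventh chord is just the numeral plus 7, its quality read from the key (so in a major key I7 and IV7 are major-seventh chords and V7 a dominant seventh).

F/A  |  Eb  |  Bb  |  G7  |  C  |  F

I6 - bVII - IV - V7/V - V - I

F/A has root F, degree 1 in F major, so I6.
Eb is non-diatonic — bVII, a mixture chord from F minor.
Bb: root Bb is the subdominant; major triad there is IV.
G7: chromatic; G is V of V, so V7/V.
C: root C is the dominant; major triad there is V.
F: major triad on F = scale degree 1 → I.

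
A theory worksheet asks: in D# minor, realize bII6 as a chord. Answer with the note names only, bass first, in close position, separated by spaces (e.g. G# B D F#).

G# B E

bII6 is the Neapolitan sixth — a major triad on the lowered second degree, here in its customary first inversion. In D# minor that root is E.
So the chord is E-G#-B, a major triad.
The figured bass 6 indicates first inversion, placing the third (G#) in the bass: G#-B-E.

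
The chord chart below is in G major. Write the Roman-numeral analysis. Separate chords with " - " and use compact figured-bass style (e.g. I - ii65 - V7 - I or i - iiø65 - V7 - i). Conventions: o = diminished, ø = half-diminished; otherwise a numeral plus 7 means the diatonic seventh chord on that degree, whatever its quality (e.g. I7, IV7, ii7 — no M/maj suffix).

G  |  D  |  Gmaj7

I - V - I7

G: root G is the tonic; major triad there is I.
D: root D is the dominant; major triad there is V.
Gmaj7 has root G, degree 1 in G major, so I7.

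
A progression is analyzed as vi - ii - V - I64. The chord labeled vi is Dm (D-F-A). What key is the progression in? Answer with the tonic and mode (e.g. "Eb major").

F major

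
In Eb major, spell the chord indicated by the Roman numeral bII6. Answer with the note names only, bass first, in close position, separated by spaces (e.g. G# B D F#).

Ab Cb Fb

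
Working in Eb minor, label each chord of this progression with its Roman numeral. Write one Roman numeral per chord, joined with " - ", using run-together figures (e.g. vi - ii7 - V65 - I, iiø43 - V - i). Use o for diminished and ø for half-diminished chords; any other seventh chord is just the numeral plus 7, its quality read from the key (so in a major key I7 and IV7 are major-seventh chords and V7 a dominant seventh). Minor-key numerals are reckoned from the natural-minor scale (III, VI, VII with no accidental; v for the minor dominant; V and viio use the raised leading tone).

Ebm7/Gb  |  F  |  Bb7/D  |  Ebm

i65 - V/V - V65 - i

Ebm7/Gb: minor seventh chord on Eb = scale degree 1 → i65.
F: a major triad on F, the applied dominant of V → V/V.
Bb7/D: dominant seventh chord on Bb = scale degree 5 → V65.
Ebm: root Eb is the tonic; minor triad there is i.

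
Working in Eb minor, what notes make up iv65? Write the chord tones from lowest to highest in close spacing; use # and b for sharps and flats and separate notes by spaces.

In Eb minor, the subdominant is Ab, and the diatonic chord built there is a minor seventh chord.
Stacking thirds from Ab gives Ab-Cb-Eb-Gb.
The figured bass 65 indicates first inversion, placing the third (Cb) in the bass: Cb-Eb-Gb-Ab.

Cb Eb Gb Ab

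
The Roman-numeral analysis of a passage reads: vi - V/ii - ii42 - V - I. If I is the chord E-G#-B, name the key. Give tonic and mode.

E major

The chord E is a major triad rooted on E; its label is I.
If E is scale degree 1 and the mode makes that degree carry a major triad, the tonic is E and the mode is major.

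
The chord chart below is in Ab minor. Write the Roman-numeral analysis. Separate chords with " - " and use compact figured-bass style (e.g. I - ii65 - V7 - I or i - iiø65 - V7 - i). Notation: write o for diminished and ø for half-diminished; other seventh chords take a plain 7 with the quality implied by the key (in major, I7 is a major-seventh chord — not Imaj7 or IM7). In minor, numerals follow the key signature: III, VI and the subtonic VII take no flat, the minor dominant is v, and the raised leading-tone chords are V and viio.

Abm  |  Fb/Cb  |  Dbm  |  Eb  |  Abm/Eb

Abm has root Ab, degree 1 in Ab minor, so i.
Fb/Cb has root Fb, degree 6 in Ab minor, so VI64.
Dbm has root Db, degree 4 in Ab minor, so iv.
Eb has root Eb, degree 5 in Ab minor, so V.
Abm/Eb has root Ab, degree 1 in Ab minor, so i64.

i - VI64 - iv - V - i64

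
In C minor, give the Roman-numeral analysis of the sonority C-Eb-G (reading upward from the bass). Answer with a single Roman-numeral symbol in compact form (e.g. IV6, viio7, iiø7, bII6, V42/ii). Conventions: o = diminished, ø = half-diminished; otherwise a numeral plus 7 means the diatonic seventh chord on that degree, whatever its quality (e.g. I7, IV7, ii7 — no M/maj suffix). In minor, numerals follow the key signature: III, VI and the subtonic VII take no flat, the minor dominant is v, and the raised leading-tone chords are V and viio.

i

Stacked in thirds the chord is C-Eb-G: a minor triad on C.
In C minor, C is the tonic; the diatonic minor triad there is i.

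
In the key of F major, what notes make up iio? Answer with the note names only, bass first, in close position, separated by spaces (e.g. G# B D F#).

G Bb Db

iio is the diminished supertonic triad, borrowed from the parallel minor. In F major that root is G.
So the chord is G-Bb-Db.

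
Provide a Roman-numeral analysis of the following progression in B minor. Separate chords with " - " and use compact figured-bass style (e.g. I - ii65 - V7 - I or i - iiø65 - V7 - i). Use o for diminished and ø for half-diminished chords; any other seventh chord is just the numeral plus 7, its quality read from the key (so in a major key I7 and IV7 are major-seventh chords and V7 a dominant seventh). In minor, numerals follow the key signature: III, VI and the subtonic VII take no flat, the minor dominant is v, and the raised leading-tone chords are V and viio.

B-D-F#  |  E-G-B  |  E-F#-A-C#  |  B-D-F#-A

B-D-F#: minor triad on B = scale degree 1 → i.
E-G-B has root E, degree 4 in B minor, so iv.
E-F#-A-C#: minor seventh chord on F# = scale degree 5 → v42.
B-D-F#-A has root B, degree 1 in B minor, so i7.

i - iv - v42 - i7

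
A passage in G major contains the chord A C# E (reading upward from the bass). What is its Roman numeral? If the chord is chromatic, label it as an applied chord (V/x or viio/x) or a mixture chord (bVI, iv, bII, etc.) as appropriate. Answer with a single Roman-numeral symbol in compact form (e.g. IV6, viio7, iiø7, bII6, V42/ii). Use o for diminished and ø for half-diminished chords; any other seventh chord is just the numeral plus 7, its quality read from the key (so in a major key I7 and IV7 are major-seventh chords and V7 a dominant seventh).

V/V

Stacked in thirds the chord is A-C#-E: a major triad on A.
A is not a diatonic chord root with this quality in G major, but it lies a perfect fifth above D (V), so the chord functions as an applied dominant of V.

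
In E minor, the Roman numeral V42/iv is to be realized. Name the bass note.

The applied chord V42/iv is rooted on E: E-G#-B-D.
The figure 42 means third inversion — the seventh is in the bass.

D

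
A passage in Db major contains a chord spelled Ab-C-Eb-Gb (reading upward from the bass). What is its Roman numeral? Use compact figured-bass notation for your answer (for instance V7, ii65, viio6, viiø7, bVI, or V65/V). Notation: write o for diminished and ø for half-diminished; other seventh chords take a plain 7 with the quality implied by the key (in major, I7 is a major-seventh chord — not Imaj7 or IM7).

V7

Stacked in thirds the chord is Ab-C-Eb-Gb: a dominant seventh chord on Ab.
In Db major, Ab is the dominant; the diatonic dominant seventh chord there is V7.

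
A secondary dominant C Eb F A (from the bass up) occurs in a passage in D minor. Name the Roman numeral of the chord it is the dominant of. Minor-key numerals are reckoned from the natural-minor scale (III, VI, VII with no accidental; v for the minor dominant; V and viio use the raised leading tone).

VI

The chord is a dominant seventh chord on F.
A dominant resolves down a perfect fifth: F → Bb. In D minor, Bb is scale degree 6, i.e. VI.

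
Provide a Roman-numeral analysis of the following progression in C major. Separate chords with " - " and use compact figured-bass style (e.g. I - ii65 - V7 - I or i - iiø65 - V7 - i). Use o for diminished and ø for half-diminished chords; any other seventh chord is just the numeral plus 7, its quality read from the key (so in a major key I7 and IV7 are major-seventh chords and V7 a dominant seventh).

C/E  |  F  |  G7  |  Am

I6 - IV - V7 - vi

C/E: root C is the tonic; major triad there is I6.
F has root F, degree 4 in C major, so IV.
G7: dominant seventh chord on G = scale degree 5 → V7.
Am has root A, degree 6 in C major, so vi.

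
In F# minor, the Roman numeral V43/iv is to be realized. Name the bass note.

The applied chord V43/iv is rooted on F#: F#-A#-C#-E.
The figure 43 means second inversion — the fifth is in the bass.

C#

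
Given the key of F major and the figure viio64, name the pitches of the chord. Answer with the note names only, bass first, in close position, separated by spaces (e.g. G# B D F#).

Bb E G

In F major, the seventh degree is E, and the diatonic chord built there is a diminished triad.
Stacking thirds from E gives E-G-Bb.
The figured bass 64 indicates second inversion, placing the fifth (Bb) in the bass: Bb-E-G.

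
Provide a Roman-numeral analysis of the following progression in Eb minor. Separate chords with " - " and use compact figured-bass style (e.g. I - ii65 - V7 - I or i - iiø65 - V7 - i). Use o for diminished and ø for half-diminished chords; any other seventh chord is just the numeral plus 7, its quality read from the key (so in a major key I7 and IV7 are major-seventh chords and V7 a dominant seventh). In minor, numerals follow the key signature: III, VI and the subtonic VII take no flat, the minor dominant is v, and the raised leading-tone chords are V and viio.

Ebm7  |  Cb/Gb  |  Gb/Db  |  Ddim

i7 - VI64 - III64 - viio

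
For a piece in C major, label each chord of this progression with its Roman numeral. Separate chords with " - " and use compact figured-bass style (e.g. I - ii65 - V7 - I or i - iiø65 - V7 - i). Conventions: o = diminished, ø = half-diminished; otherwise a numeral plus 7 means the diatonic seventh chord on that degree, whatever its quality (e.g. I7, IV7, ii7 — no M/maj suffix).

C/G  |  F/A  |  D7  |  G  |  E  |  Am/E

C/G: major triad on C = scale degree 1 → I64.
F/A has root F, degree 4 in C major, so IV6.
D7: a dominant seventh chord on D, the applied dominant of V → V7/V.
G has root G, degree 5 in C major, so V.
E: a major triad on E, the applied dominant of vi → V/vi.
Am/E: root A is the submediant; minor triad there is vi64.

I64 - IV6 - V7/V - V - V/vi - vi64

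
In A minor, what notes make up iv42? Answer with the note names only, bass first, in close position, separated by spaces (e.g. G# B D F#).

C D F A

The numeral's case and figure indicate a minor seventh chord. In A minor its root, the fourth degree, is D.
Stacking thirds from D gives D-F-A-C.
With the 42 figure the chord is in third inversion; from the bass C upward in close position it reads C-D-F-A.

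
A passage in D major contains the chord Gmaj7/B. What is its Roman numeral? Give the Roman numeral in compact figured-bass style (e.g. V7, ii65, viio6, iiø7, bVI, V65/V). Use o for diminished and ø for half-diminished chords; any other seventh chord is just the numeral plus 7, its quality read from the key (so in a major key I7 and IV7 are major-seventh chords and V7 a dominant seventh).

IV65

Stacked in thirds the chord is G-B-D-F#: a major seventh chord on G.
G is scale degree 4 in D major, and a major seventh chord on that degree is written IV7.
With B in the bass the chord is in first inversion, so the figured bass is 65.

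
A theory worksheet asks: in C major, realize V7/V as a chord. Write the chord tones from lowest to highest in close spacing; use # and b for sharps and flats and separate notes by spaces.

D F# A C

The slash means an applied dominant: we want the dominant of V. In C major, V is G major, and its dominant is built on D.
Building a dominant seventh chord on D gives D-F#-A-C.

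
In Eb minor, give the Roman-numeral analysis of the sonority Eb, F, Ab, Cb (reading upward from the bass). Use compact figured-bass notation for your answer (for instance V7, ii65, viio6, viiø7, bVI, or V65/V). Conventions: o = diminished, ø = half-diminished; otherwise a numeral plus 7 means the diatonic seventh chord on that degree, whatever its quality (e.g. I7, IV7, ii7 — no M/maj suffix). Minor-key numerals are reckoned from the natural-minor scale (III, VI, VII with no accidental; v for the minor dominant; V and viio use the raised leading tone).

The pitches F-Ab-Cb-Eb form a half-diminished seventh chord rooted on F.
F is scale degree 2 in Eb minor, and a half-diminished seventh chord on that degree is written iiø7.
With Eb in the bass the chord is in third inversion, so the figured bass is 42.

iiø42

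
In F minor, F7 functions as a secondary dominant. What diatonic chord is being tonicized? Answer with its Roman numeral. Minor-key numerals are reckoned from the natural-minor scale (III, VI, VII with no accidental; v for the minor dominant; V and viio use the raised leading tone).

iv

The chord is a dominant seventh chord on F.
A dominant resolves down a perfect fifth: F → Bb. In F minor, Bb is scale degree 4, i.e. iv.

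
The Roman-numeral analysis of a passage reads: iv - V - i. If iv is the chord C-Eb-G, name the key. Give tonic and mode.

G minor

The anchor chord is a minor triad on C, labeled iv.
If C is scale degree 4 and the mode makes that degree carry a minor triad, the tonic is G and the mode is minor.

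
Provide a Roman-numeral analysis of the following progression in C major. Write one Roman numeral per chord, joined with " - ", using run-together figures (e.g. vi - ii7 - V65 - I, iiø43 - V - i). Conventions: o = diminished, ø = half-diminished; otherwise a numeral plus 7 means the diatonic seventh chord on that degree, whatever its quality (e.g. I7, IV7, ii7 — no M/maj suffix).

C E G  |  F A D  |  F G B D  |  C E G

I - ii6 - V42 - I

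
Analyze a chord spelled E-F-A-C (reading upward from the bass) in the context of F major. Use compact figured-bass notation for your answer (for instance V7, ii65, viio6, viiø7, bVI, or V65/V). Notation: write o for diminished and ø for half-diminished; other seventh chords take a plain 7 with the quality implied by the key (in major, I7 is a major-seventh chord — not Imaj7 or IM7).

I42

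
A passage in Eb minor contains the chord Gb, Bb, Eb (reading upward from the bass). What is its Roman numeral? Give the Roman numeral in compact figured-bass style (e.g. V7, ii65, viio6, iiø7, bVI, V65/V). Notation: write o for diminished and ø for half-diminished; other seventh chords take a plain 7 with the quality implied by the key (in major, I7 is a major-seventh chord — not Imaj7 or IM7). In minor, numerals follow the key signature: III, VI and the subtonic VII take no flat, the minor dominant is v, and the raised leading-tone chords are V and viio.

i6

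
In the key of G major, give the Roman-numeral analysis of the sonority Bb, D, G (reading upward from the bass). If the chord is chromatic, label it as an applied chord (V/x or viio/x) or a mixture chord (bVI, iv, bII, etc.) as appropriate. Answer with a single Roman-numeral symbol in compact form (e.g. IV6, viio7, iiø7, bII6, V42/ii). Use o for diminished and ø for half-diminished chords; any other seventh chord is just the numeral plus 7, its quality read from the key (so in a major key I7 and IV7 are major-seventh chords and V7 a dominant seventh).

Stacked in thirds the chord is G-Bb-D: a minor triad on G.
G is the first degree of G major. This is the minor tonic, borrowed from the parallel minor.
With Bb in the bass the chord is in first inversion, so the figured bass is 6.

i6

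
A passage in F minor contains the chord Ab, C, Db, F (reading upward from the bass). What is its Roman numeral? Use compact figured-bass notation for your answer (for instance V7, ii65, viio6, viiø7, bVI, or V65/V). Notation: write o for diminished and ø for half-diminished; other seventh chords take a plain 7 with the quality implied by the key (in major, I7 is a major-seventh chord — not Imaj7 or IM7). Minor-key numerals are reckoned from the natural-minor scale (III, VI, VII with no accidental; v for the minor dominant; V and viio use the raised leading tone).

VI43

Stacked in thirds the chord is Db-F-Ab-C: a major seventh chord on Db.
Db is scale degree 6 in F minor, and a major seventh chord on that degree is written VI7.
With Ab in the bass the chord is in second inversion, so the figured bass is 43.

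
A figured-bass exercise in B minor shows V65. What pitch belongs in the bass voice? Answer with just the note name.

A#

V in B minor has root F#; the chord is F#-A#-C#-E.
The figure 65 means first inversion — the third is in the bass.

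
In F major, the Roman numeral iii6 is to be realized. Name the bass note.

C

iii in F major has root A; the chord is A-C-E.
The figure 6 means first inversion — the third is in the bass.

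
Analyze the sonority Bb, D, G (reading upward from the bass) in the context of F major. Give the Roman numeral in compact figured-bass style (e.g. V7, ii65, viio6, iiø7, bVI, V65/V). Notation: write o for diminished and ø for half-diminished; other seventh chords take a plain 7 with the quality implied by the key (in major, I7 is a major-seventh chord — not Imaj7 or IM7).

The pitches G-Bb-D form a minor triad rooted on G.
G is scale degree 2 in F major, and a minor triad on that degree is written ii.
With Bb in the bass the chord is in first inversion, so the figured bass is 6.

ii6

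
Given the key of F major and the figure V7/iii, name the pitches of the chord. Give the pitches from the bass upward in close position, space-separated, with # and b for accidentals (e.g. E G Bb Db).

E G# B D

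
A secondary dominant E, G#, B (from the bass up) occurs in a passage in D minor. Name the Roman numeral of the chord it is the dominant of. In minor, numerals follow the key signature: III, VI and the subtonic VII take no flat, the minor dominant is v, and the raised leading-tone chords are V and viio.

The chord is a major triad on E.
A dominant resolves down a perfect fifth: E → A. In D minor, A is scale degree 5, i.e. V.

V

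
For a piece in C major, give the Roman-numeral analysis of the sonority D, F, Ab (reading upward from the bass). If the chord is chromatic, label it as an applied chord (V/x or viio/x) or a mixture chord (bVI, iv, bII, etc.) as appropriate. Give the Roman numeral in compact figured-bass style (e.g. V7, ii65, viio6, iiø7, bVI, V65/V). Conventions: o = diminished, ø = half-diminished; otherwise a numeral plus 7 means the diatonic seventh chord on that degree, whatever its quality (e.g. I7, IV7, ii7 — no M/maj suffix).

iio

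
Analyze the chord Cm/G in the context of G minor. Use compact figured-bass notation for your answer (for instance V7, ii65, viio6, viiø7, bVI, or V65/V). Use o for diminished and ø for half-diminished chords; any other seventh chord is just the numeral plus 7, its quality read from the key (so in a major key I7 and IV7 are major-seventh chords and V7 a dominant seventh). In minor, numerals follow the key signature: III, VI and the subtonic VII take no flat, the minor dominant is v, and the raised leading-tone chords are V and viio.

iv64

The pitches C-Eb-G form a minor triad rooted on C.
C is scale degree 4 in G minor, and a minor triad on that degree is written iv.
With G in the bass the chord is in second inversion, so the figured bass is 64.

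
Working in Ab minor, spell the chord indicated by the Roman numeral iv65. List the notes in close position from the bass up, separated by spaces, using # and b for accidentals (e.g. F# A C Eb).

The numeral's case and figure indicate a minor seventh chord. In Ab minor its root, the fourth degree, is Db.
That chord is spelled Db-Fb-Ab-Cb.
With the 65 figure the chord is in first inversion; from the bass Fb upward in close position it reads Fb-Ab-Cb-Db.

Fb Ab Cb Db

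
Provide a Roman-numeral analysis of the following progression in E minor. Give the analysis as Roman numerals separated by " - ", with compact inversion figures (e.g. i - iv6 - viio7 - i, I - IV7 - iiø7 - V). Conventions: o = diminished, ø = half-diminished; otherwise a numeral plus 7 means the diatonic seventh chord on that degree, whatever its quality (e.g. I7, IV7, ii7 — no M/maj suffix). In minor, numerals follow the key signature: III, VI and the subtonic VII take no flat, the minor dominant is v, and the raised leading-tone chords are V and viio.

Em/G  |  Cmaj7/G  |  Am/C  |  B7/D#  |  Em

Em/G: minor triad on E = scale degree 1 → i6.
Cmaj7/G has root C, degree 6 in E minor, so VI43.
Am/C has root A, degree 4 in E minor, so iv6.
B7/D#: root B is the dominant; dominant seventh chord there is V65.
Em has root E, degree 1 in E minor, so i.

i6 - VI43 - iv6 - V65 - i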